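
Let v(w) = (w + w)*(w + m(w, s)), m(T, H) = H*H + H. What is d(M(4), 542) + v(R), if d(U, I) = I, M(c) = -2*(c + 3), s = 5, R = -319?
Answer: 184924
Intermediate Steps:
m(T, H) = H + H² (m(T, H) = H² + H = H + H²)
M(c) = -6 - 2*c (M(c) = -2*(3 + c) = -6 - 2*c)
v(w) = 2*w*(30 + w) (v(w) = (w + w)*(w + 5*(1 + 5)) = (2*w)*(w + 5*6) = (2*w)*(w + 30) = (2*w)*(30 + w) = 2*w*(30 + w))
d(M(4), 542) + v(R) = 542 + 2*(-319)*(30 - 319) = 542 + 2*(-319)*(-289) = 542 + 184382 = 184924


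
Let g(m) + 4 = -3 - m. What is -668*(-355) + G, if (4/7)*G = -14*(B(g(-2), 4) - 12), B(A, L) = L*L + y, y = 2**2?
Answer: 236944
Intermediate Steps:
y = 4
g(m) = -7 - m (g(m) = -4 + (-3 - m) = -7 - m)
B(A, L) = 4 + L**2 (B(A, L) = L*L + 4 = L**2 + 4 = 4 + L**2)
G = -196 (G = 7*(-14*((4 + 4**2) - 12))/4 = 7*(-14*((4 + 16) - 12))/4 = 7*(-14*(20 - 12))/4 = 7*(-14*8)/4 = (7/4)*(-112) = -196)
-668*(-355) + G = -668*(-355) - 196 = 237140 - 196 = 236944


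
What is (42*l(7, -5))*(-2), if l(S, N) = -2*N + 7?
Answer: -1428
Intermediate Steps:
l(S, N) = 7 - 2*N
(42*l(7, -5))*(-2) = (42*(7 - 2*(-5)))*(-2) = (42*(7 + 10))*(-2) = (42*17)*(-2) = 714*(-2) = -1428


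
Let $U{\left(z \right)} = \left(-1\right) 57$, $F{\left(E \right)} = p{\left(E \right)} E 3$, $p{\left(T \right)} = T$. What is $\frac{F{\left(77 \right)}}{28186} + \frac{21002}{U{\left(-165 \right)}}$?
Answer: $- \frac{590948513}{1606602} \approx -367.83$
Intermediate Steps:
$F{\left(E \right)} = 3 E^{2}$ ($F{\left(E \right)} = E E 3 = E^{2} \cdot 3 = 3 E^{2}$)
$U{\left(z \right)} = -57$
$\frac{F{\left(77 \right)}}{28186} + \frac{21002}{U{\left(-165 \right)}} = \frac{3 \cdot 77^{2}}{28186} + \frac{21002}{-57} = 3 \cdot 5929 \cdot \frac{1}{28186} + 21002 \left(- \frac{1}{57}\right) = 17787 \cdot \frac{1}{28186} - \frac{21002}{57} = \frac{17787}{28186} - \frac{21002}{57} = - \frac{590948513}{1606602}$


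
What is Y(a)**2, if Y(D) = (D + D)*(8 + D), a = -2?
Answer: 576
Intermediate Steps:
Y(D) = 2*D*(8 + D) (Y(D) = (2*D)*(8 + D) = 2*D*(8 + D))
Y(a)**2 = (2*(-2)*(8 - 2))**2 = (2*(-2)*6)**2 = (-24)**2 = 576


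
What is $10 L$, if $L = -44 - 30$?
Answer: $-740$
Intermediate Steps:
$L = -74$
$10 L = 10 \left(-74\right) = -740$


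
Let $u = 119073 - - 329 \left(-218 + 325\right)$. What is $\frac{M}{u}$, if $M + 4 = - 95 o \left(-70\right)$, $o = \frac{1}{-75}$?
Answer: $- \frac{139}{231414} \approx -0.00060065$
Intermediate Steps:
$o = - \frac{1}{75} \approx -0.013333$
$u = 154276$ ($u = 119073 - \left(-329\right) 107 = 119073 - -35203 = 119073 + 35203 = 154276$)
$M = - \frac{278}{3}$ ($M = -4 + \left(-95\right) \left(- \frac{1}{75}\right) \left(-70\right) = -4 + \frac{19}{15} \left(-70\right) = -4 - \frac{266}{3} = - \frac{278}{3} \approx -92.667$)
$\frac{M}{u} = - \frac{278}{3 \cdot 154276} = \left(- \frac{278}{3}\right) \frac{1}{154276} = - \frac{139}{231414}$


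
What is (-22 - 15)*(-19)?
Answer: 703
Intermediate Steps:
(-22 - 15)*(-19) = -37*(-19) = 703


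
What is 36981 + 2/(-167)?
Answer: 6175825/167 ≈ 36981.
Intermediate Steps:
36981 + 2/(-167) = 36981 + 2*(-1/167) = 36981 - 2/167 = 6175825/167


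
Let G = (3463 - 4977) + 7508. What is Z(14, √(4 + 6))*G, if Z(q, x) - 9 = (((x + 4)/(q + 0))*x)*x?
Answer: 497502/7 + 29970*√10/7 ≈ 84611.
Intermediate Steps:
G = 5994 (G = -1514 + 7508 = 5994)
Z(q, x) = 9 + x²*(4 + x)/q (Z(q, x) = 9 + (((x + 4)/(q + 0))*x)*x = 9 + (((4 + x)/q)*x)*x = 9 + (x*(4 + x)/q)*x = 9 + x²*(4 + x)/q)
Z(14, √(4 + 6))*G = (((√(4 + 6))³ + 4*(√(4 + 6))² + 9*14)/14)*5994 = (((√10)³ + 4*(√10)² + 126)/14)*5994 = ((10*√10 + 4*10 + 126)/14)*5994 = ((10*√10 + 40 + 126)/14)*5994 = ((166 + 10*√10)/14)*5994 = (83/7 + 5*√10/7)*5994 = 497502/7 + 29970*√10/7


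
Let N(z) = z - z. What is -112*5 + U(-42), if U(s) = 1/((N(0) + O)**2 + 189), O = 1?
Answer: -106399/190 ≈ -560.00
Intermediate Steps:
N(z) = 0
U(s) = 1/190 (U(s) = 1/((0 + 1)**2 + 189) = 1/(1**2 + 189) = 1/(1 + 189) = 1/190)
-112*5 + U(-42) = -112*5 + 1/190 = -560 + 1/190 = -106399/190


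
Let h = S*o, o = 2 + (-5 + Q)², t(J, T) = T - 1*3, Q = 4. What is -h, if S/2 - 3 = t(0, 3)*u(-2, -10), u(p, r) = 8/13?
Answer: -18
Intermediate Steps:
u(p, r) = 8/13 (u(p, r) = 8*(1/13) = 8/13)
t(J, T) = -3 + T (t(J, T) = T - 3 = -3 + T)
S = 6 (S = 6 + 2*((-3 + 3)*(8/13)) = 6 + 2*(0*(8/13)) = 6 + 2*0 = 6 + 0 = 6)
o = 3 (o = 2 + (-5 + 4)² = 2 + (-1)² = 2 + 1 = 3)
h = 18 (h = 6*3 = 18)
-h = -1*18 = -18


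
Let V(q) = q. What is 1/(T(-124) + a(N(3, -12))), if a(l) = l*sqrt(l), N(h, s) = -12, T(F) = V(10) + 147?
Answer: 157/26377 + 24*I*sqrt(3)/26377 ≈ 0.0059522 + 0.001576*I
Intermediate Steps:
T(F) = 157 (T(F) = 10 + 147 = 157)
a(l) = l**(3/2)
1/(T(-124) + a(N(3, -12))) = 1/(157 + (-12)**(3/2)) = 1/(157 - 24*I*sqrt(3))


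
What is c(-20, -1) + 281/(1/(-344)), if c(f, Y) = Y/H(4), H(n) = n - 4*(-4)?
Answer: -1933281/20 ≈ -96664.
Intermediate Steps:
H(n) = 16 + n (H(n) = n + 16 = 16 + n)
c(f, Y) = Y/20 (c(f, Y) = Y/(16 + 4) = Y/20)
c(-20, -1) + 281/(1/(-344)) = (1/20)*(-1) + 281/(1/(-344)) = -1/20 + 281/(-1/344) = -1/20 + 281*(-344) = -1/20 - 96664 = -1933281/20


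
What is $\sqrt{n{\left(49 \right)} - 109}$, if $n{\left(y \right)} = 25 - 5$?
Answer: $i \sqrt{89} \approx 9.434 i$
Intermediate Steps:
$n{\left(y \right)} = 20$
$\sqrt{n{\left(49 \right)} - 109} = \sqrt{20 - 109} = \sqrt{-89} = i \sqrt{89}$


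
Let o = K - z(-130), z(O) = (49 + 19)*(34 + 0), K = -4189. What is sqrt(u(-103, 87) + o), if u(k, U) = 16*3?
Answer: 3*I*sqrt(717) ≈ 80.331*I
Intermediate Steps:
z(O) = 2312 (z(O) = 68*34 = 2312)
o = -6501 (o = -4189 - 1*2312 = -4189 - 2312 = -6501)
u(k, U) = 48
sqrt(u(-103, 87) + o) = sqrt(48 - 6501) = sqrt(-6453) = 3*I*sqrt(717)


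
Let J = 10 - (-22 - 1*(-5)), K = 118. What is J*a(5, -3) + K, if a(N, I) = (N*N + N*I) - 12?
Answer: 64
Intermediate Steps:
a(N, I) = -12 + N² + I*N (a(N, I) = (N² + I*N) - 12 = -12 + N² + I*N)
J = 27 (J = 10 - (-22 + 5) = 10 - 1*(-17) = 10 + 17 = 27)
J*a(5, -3) + K = 27*(-12 + 5² - 3*5) + 118 = 27*(-12 + 25 - 15) + 118 = 27*(-2) + 118 = -54 + 118 = 64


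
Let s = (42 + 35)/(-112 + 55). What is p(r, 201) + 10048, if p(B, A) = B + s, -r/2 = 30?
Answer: 569239/57 ≈ 9986.7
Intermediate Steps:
r = -60 (r = -2*30 = -60)
s = -77/57 (s = 77/(-57) = 77*(-1/57) = -77/57 ≈ -1.3509)
p(B, A) = -77/57 + B (p(B, A) = B - 77/57 = -77/57 + B)
p(r, 201) + 10048 = (-77/57 - 60) + 10048 = -3497/57 + 10048 = 569239/57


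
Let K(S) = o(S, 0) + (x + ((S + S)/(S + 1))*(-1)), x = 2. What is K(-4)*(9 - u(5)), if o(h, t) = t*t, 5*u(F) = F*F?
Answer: -8/3 ≈ -2.6667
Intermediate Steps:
u(F) = F²/5 (u(F) = (F*F)/5 = F²/5)
o(h, t) = t²
K(S) = 2 - 2*S/(1 + S) (K(S) = 0² + (2 + ((S + S)/(S + 1))*(-1)) = 0 + (2 + ((2*S)/(1 + S))*(-1)) = 0 + (2 + (2*S/(1 + S))*(-1)) = 0 + (2 - 2*S/(1 + S)) = 2 - 2*S/(1 + S))
K(-4)*(9 - u(5)) = (2/(1 - 4))*(9 - 5²/5) = (2/(-3))*(9 - 25/5) = (2*(-⅓))*(9 - 1*5) = -2*(9 - 5)/3 = -⅔*4 = -8/3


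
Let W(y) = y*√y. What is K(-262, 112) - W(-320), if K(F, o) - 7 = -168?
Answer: -161 + 2560*I*√5 ≈ -161.0 + 5724.3*I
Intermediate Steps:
K(F, o) = -161 (K(F, o) = 7 - 168 = -161)
W(y) = y^(3/2)
K(-262, 112) - W(-320) = -161 - (-320)^(3/2) = -161 - (-2560)*I*√5 = -161 + 2560*I*√5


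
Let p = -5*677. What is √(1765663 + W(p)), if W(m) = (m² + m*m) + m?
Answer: 2*√6169682 ≈ 4967.8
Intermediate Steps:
p = -3385
W(m) = m + 2*m² (W(m) = (m² + m²) + m = 2*m² + m = m + 2*m²)
√(1765663 + W(p)) = √(1765663 - 3385*(1 + 2*(-3385))) = √(1765663 - 3385*(1 - 6770)) = √(1765663 - 3385*(-6769)) = √(1765663 + 22913065) = √24678728 = 2*√6169682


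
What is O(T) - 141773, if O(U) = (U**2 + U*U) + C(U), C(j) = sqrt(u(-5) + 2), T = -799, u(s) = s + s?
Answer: 1135029 + 2*I*sqrt(2) ≈ 1.135e+6 + 2.8284*I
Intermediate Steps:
u(s) = 2*s
C(j) = 2*I*sqrt(2) (C(j) = sqrt(2*(-5) + 2) = sqrt(-10 + 2) = sqrt(-8) = 2*I*sqrt(2))
O(U) = 2*U**2 + 2*I*sqrt(2) (O(U) = (U**2 + U*U) + 2*I*sqrt(2) = (U**2 + U**2) + 2*I*sqrt(2) = 2*U**2 + 2*I*sqrt(2))
O(T) - 141773 = (2*(-799)**2 + 2*I*sqrt(2)) - 141773 = (2*638401 + 2*I*sqrt(2)) - 141773 = (1276802 + 2*I*sqrt(2)) - 141773 = 1135029 + 2*I*sqrt(2)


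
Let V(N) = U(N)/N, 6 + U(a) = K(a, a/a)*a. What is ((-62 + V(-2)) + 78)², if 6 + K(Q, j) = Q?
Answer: 121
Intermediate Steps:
K(Q, j) = -6 + Q
U(a) = -6 + a*(-6 + a) (U(a) = -6 + (-6 + a)*a = -6 + a*(-6 + a))
V(N) = (-6 + N*(-6 + N))/N
((-62 + V(-2)) + 78)² = ((-62 + (-6 - 2 - 6/(-2))) + 78)² = ((-62 + (-6 - 2 - 6*(-½))) + 78)² = ((-62 + (-6 - 2 + 3)) + 78)² = ((-62 - 5) + 78)² = (-67 + 78)² = 11² = 121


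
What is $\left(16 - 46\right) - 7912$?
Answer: $-7942$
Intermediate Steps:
$\left(16 - 46\right) - 7912 = -30 - 7912 = -7942$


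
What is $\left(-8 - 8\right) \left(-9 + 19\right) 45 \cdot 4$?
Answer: $-28800$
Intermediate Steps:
$\left(-8 - 8\right) \left(-9 + 19\right) 45 \cdot 4 = \left(-16\right) 10 \cdot 45 \cdot 4 = \left(-160\right) 45 \cdot 4 = \left(-7200\right) 4 = -28800$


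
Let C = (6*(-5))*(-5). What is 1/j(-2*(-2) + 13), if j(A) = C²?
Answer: 1/22500 ≈ 4.4444e-5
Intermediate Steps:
C = 150 (C = -30*(-5) = 150)
j(A) = 22500 (j(A) = 150² = 22500)
1/j(-2*(-2) + 13) = 1/22500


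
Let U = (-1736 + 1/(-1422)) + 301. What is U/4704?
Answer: -2040571/6689088 ≈ -0.30506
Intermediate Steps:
U = -2040571/1422 (U = (-1736 - 1/1422) + 301 = -2468593/1422 + 301 = -2040571/1422 ≈ -1435.0)
U/4704 = -2040571/1422/4704 = -2040571/1422*1/4704 = -2040571/6689088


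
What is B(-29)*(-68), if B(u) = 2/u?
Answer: 136/29 ≈ 4.6897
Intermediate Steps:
B(-29)*(-68) = (2/(-29))*(-68) = (2*(-1/29))*(-68) = -2/29*(-68) = 136/29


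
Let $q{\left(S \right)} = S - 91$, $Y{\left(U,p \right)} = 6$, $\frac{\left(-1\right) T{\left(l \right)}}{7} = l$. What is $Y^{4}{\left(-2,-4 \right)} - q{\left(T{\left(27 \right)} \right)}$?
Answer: $1576$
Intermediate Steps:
$T{\left(l \right)} = - 7 l$
$q{\left(S \right)} = -91 + S$
$Y^{4}{\left(-2,-4 \right)} - q{\left(T{\left(27 \right)} \right)} = 6^{4} - \left(-91 - 189\right) = 1296 - \left(-91 - 189\right) = 1296 - -280 = 1296 + 280 = 1576$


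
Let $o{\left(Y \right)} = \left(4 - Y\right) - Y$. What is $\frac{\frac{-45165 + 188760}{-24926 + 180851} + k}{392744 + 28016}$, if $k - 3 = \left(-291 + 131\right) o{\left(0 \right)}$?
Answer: $- \frac{1102007}{728966700} \approx -0.0015117$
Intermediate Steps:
$o{\left(Y \right)} = 4 - 2 Y$
$k = -637$ ($k = 3 + \left(-291 + 131\right) \left(4 - 0\right) = 3 - 160 \left(4 + 0\right) = 3 - 640 = -637$)
$\frac{\frac{-45165 + 188760}{-24926 + 180851} + k}{392744 + 28016} = \frac{\frac{-45165 + 188760}{-24926 + 180851} - 637}{392744 + 28016} = \frac{\frac{143595}{155925} - 637}{420760} = \left(143595 \cdot \frac{1}{155925} - 637\right) \frac{1}{420760} = \left(\frac{3191}{3465} - 637\right) \frac{1}{420760} = \left(- \frac{2204014}{3465}\right) \frac{1}{420760} = - \frac{1102007}{728966700}$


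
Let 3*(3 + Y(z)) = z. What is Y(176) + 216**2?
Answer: 140135/3 ≈ 46712.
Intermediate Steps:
Y(z) = -3 + z/3
Y(176) + 216**2 = (-3 + (1/3)*176) + 216**2 = (-3 + 176/3) + 46656 = 167/3 + 46656 = 140135/3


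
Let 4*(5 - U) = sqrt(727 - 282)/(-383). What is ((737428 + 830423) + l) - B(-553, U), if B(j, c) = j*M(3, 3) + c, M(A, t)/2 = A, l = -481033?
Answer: 1090131 - sqrt(445)/1532 ≈ 1.0901e+6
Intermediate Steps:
M(A, t) = 2*A
U = 5 + sqrt(445)/1532 (U = 5 - sqrt(727 - 282)/(4*(-383)) = 5 - sqrt(445)*(-1)/(4*383) = 5 - (-1)*sqrt(445)/1532 = 5 + sqrt(445)/1532 ≈ 5.0138)
B(j, c) = c + 6*j (B(j, c) = j*(2*3) + c = j*6 + c = 6*j + c = c + 6*j)
((737428 + 830423) + l) - B(-553, U) = ((737428 + 830423) - 481033) - ((5 + sqrt(445)/1532) + 6*(-553)) = (1567851 - 481033) - ((5 + sqrt(445)/1532) - 3318) = 1086818 - (-3313 + sqrt(445)/1532) = 1086818 + (3313 - sqrt(445)/1532) = 1090131 - sqrt(445)/1532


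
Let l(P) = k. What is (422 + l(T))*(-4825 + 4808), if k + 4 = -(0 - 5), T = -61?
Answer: -7191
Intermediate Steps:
k = 1 (k = -4 - (0 - 5) = -4 - (-5) = -4 - 1*(-5) = -4 + 5 = 1)
l(P) = 1
(422 + l(T))*(-4825 + 4808) = (422 + 1)*(-4825 + 4808) = 423*(-17) = -7191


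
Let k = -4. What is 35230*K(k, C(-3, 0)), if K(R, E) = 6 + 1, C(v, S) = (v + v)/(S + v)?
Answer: 246610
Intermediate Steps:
C(v, S) = 2*v/(S + v) (C(v, S) = (2*v)/(S + v) = 2*v/(S + v))
K(R, E) = 7
35230*K(k, C(-3, 0)) = 35230*7 = 246610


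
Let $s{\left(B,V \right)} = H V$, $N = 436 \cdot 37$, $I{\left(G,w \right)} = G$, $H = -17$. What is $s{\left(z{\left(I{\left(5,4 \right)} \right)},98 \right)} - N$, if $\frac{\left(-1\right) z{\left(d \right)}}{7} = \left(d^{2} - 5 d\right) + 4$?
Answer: $-17798$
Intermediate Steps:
$N = 16132$
$z{\left(d \right)} = -28 - 7 d^{2} + 35 d$ ($z{\left(d \right)} = - 7 \left(\left(d^{2} - 5 d\right) + 4\right) = - 7 \left(4 + d^{2} - 5 d\right) = -28 - 7 d^{2} + 35 d$)
$s{\left(B,V \right)} = - 17 V$
$s{\left(z{\left(I{\left(5,4 \right)} \right)},98 \right)} - N = \left(-17\right) 98 - 16132 = -1666 - 16132 = -17798$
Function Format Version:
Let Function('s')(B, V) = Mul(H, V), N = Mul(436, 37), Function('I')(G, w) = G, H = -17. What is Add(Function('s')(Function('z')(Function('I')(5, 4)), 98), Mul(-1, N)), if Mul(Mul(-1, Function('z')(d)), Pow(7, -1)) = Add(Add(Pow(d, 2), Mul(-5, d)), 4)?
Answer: -17798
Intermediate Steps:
N = 16132
Function('z')(d) = Add(-28, Mul(-7, Pow(d, 2)), Mul(35, d)) (Function('z')(d) = Mul(-7, Add(Add(Pow(d, 2), Mul(-5, d)), 4)) = Mul(-7, Add(4, Pow(d, 2), Mul(-5, d))) = Add(-28, Mul(-7, Pow(d, 2)), Mul(35, d)))
Function('s')(B, V) = Mul(-17, V)
Add(Function('s')(Function('z')(Function('I')(5, 4)), 98), Mul(-1, N)) = Add(Mul(-17, 98), Mul(-1, 16132)) = Add(-1666, -16132) = -17798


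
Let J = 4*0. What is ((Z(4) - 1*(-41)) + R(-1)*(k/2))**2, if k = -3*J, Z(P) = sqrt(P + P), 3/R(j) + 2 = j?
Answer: 1689 + 164*sqrt(2) ≈ 1920.9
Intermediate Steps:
J = 0
R(j) = 3/(-2 + j)
Z(P) = sqrt(2)*sqrt(P) (Z(P) = sqrt(2*P) = sqrt(2)*sqrt(P))
k = 0 (k = -3*0 = 0)
((Z(4) - 1*(-41)) + R(-1)*(k/2))**2 = ((sqrt(2)*sqrt(4) - 1*(-41)) + (3/(-2 - 1))*(0/2))**2 = ((sqrt(2)*2 + 41) + (3/(-3))*(0*(1/2)))**2 = ((2*sqrt(2) + 41) + (3*(-1/3))*0)**2 = ((41 + 2*sqrt(2)) - 1*0)**2 = ((41 + 2*sqrt(2)) + 0)**2 = (41 + 2*sqrt(2))**2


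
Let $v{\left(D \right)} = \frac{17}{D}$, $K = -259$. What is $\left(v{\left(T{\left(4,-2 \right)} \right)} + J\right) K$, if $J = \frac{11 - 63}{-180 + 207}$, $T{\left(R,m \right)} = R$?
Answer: $- \frac{65009}{108} \approx -601.94$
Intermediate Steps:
$J = - \frac{52}{27} \approx -1.9259$
$\left(v{\left(T{\left(4,-2 \right)} \right)} + J\right) K = \left(\frac{17}{4} - \frac{52}{27}\right) \left(-259\right) = \frac{251}{108} \left(-259\right) = - \frac{65009}{108}$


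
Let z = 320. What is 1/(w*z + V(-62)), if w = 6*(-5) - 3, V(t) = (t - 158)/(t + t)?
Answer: -31/327305 ≈ -9.4713e-5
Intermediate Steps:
V(t) = (-158 + t)/(2*t) (V(t) = (-158 + t)/((2*t)) = (-158 + t)*(1/(2*t)) = (-158 + t)/(2*t))
w = -33 (w = -30 - 3 = -33)
1/(w*z + V(-62)) = 1/(-33*320 + (1/2)*(-158 - 62)/(-62)) = 1/(-10560 + (1/2)*(-1/62)*(-220)) = 1/(-10560 + 55/31) = 1/(-327305/31) = -31/327305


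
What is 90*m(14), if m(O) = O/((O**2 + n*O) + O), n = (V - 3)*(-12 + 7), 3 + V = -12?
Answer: 6/7 ≈ 0.85714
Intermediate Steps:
V = -15 (V = -3 - 12 = -15)
n = 90 (n = (-15 - 3)*(-12 + 7) = -18*(-5) = 90)
m(O) = O/(O**2 + 91*O) (m(O) = O/((O**2 + 90*O) + O) = O/(O**2 + 91*O))
90*m(14) = 90/(91 + 14) = 90/105 = 90*(1/105) = 6/7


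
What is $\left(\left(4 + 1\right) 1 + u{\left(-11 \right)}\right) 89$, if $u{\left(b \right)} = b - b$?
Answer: $445$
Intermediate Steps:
$u{\left(b \right)} = 0$
$\left(\left(4 + 1\right) 1 + u{\left(-11 \right)}\right) 89 = \left(\left(4 + 1\right) 1 + 0\right) 89 = \left(5 \cdot 1 + 0\right) 89 = \left(5 + 0\right) 89 = 5 \cdot 89 = 445$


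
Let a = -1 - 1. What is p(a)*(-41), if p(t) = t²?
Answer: -164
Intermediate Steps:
a = -2
p(a)*(-41) = (-2)²*(-41) = 4*(-41) = -164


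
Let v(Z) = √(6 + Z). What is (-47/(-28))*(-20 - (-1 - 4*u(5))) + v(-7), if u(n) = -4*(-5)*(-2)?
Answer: -8413/28 + I ≈ -300.46 + 1.0*I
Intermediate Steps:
u(n) = -40 (u(n) = 20*(-2) = -40)
(-47/(-28))*(-20 - (-1 - 4*u(5))) + v(-7) = (-47/(-28))*(-20 - (-1 - 4*(-40))) + √(6 - 7) = (-47*(-1/28))*(-20 - (-1 + 160)) + √(-1) = 47*(-20 - 1*159)/28 + I = 47*(-20 - 159)/28 + I = (47/28)*(-179) + I = -8413/28 + I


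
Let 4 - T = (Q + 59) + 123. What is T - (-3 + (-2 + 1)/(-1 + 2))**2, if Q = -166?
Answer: -28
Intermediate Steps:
T = -12 (T = 4 - ((-166 + 59) + 123) = 4 - (-107 + 123) = 4 - 1*16 = 4 - 16 = -12)
T - (-3 + (-2 + 1)/(-1 + 2))**2 = -12 - (-3 + (-2 + 1)/(-1 + 2))**2 = -12 - (-3 - 1/1)**2 = -12 - (-3 - 1*1)**2 = -12 - (-3 - 1)**2 = -12 - 1*(-4)**2 = -12 - 1*16 = -12 - 16 = -28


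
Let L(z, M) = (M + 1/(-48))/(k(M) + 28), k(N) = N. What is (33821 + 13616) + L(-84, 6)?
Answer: 77417471/1632 ≈ 47437.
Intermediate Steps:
L(z, M) = (-1/48 + M)/(28 + M) (L(z, M) = (M + 1/(-48))/(M + 28) = (M - 1/48)/(28 + M) = (-1/48 + M)/(28 + M))
(33821 + 13616) + L(-84, 6) = (33821 + 13616) + (-1/48 + 6)/(28 + 6) = 47437 + (287/48)/34 = 47437 + (1/34)*(287/48) = 47437 + 287/1632 = 77417471/1632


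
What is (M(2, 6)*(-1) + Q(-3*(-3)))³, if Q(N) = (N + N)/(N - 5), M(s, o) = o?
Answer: -27/8 ≈ -3.3750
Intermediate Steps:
Q(N) = 2*N/(-5 + N) (Q(N) = (2*N)/(-5 + N) = 2*N/(-5 + N))
(M(2, 6)*(-1) + Q(-3*(-3)))³ = (6*(-1) + 2*(-3*(-3))/(-5 - 3*(-3)))³ = (-6 + 2*9/(-5 + 9))³ = (-6 + 2*9/4)³ = (-6 + 2*9*(¼))³ = (-6 + 9/2)³ = (-3/2)³ = -27/8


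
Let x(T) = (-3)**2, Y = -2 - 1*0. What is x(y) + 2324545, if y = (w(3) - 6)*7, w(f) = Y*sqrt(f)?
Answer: 2324554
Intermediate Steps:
Y = -2 (Y = -2 + 0 = -2)
w(f) = -2*sqrt(f)
y = -42 - 14*sqrt(3) (y = (-2*sqrt(3) - 6)*7 = (-6 - 2*sqrt(3))*7 = -42 - 14*sqrt(3) ≈ -66.249)
x(T) = 9
x(y) + 2324545 = 9 + 2324545 = 2324554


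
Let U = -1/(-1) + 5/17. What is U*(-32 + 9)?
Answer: -506/17 ≈ -29.765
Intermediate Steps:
U = 22/17 (U = -1*(-1) + 5*(1/17) = 1 + 5/17 = 22/17 ≈ 1.2941)
U*(-32 + 9) = 22*(-32 + 9)/17 = (22/17)*(-23) = -506/17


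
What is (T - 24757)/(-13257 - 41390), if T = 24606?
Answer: 151/54647 ≈ 0.0027632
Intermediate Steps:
(T - 24757)/(-13257 - 41390) = (24606 - 24757)/(-13257 - 41390) = -151/(-54647) = -151*(-1/54647) = 151/54647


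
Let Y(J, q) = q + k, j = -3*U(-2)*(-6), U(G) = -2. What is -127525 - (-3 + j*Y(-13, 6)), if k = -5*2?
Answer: -127666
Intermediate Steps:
j = -36 (j = -3*(-2)*(-6) = 6*(-6) = -36)
k = -10
Y(J, q) = -10 + q (Y(J, q) = q - 10 = -10 + q)
-127525 - (-3 + j*Y(-13, 6)) = -127525 - (-3 - 36*(-10 + 6)) = -127525 - (-3 - 36*(-4)) = -127525 - (-3 + 144) = -127525 - 1*141 = -127525 - 141 = -127666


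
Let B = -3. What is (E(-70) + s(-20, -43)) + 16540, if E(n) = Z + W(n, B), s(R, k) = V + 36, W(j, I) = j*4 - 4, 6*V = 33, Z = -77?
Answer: 32441/2 ≈ 16221.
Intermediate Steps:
V = 11/2 (V = (⅙)*33 = 11/2 ≈ 5.5000)
W(j, I) = -4 + 4*j (W(j, I) = 4*j - 4 = -4 + 4*j)
s(R, k) = 83/2 (s(R, k) = 11/2 + 36 = 83/2)
E(n) = -81 + 4*n (E(n) = -77 + (-4 + 4*n) = -81 + 4*n)
(E(-70) + s(-20, -43)) + 16540 = ((-81 + 4*(-70)) + 83/2) + 16540 = ((-81 - 280) + 83/2) + 16540 = (-361 + 83/2) + 16540 = -639/2 + 16540 = 32441/2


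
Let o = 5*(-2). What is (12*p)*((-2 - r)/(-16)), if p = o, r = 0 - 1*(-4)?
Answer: -45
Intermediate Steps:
r = 4 (r = 0 + 4 = 4)
o = -10
p = -10
(12*p)*((-2 - r)/(-16)) = (12*(-10))*((-2 - 1*4)/(-16)) = -120*(-2 - 4)*(-1)/16 = -(-720)*(-1)/16 = -120*3/8 = -45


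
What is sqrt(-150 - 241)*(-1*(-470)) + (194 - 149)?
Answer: 45 + 470*I*sqrt(391) ≈ 45.0 + 9293.6*I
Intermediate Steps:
sqrt(-150 - 241)*(-1*(-470)) + (194 - 149) = sqrt(-391)*470 + 45 = (I*sqrt(391))*470 + 45 = 470*I*sqrt(391) + 45 = 45 + 470*I*sqrt(391)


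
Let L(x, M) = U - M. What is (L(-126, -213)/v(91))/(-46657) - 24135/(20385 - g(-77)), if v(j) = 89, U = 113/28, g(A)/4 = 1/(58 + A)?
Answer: -53319359612423/45033287316836 ≈ -1.1840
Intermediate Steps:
g(A) = 4/(58 + A)
U = 113/28 (U = 113*(1/28) = 113/28 ≈ 4.0357)
L(x, M) = 113/28 - M
(L(-126, -213)/v(91))/(-46657) - 24135/(20385 - g(-77)) = ((113/28 - 1*(-213))/89)/(-46657) - 24135/(20385 - 4/(58 - 77)) = ((113/28 + 213)*(1/89))*(-1/46657) - 24135/(20385 - 4/(-19)) = ((6077/28)*(1/89))*(-1/46657) - 24135/(20385 - 4*(-1)/19) = (6077/2492)*(-1/46657) - 24135/(20385 - 1*(-4/19)) = -6077/116269244 - 24135/(20385 + 4/19) = -6077/116269244 - 24135/387319/19 = -6077/116269244 - 24135*19/387319 = -6077/116269244 - 458565/387319 = -53319359612423/45033287316836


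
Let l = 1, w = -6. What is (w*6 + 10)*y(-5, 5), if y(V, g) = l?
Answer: -26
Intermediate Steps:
y(V, g) = 1
(w*6 + 10)*y(-5, 5) = (-6*6 + 10)*1 = (-36 + 10)*1 = -26*1 = -26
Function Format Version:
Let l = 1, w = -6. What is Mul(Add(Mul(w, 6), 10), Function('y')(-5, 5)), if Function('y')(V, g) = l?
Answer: -26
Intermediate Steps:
Function('y')(V, g) = 1
Mul(Add(Mul(w, 6), 10), Function('y')(-5, 5)) = Mul(Add(Mul(-6, 6), 10), 1) = Mul(Add(-36, 10), 1) = Mul(-26, 1) = -26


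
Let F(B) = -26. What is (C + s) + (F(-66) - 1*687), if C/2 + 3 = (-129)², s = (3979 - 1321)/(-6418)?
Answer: 104493338/3209 ≈ 32563.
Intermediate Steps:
s = -1329/3209 (s = 2658*(-1/6418) = -1329/3209 ≈ -0.41415)
C = 33276 (C = -6 + 2*(-129)² = -6 + 2*16641 = -6 + 33282 = 33276)
(C + s) + (F(-66) - 1*687) = (33276 - 1329/3209) + (-26 - 1*687) = 106781355/3209 + (-26 - 687) = 106781355/3209 - 713 = 104493338/3209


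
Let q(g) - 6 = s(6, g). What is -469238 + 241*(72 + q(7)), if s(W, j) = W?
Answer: -448994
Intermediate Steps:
q(g) = 12 (q(g) = 6 + 6 = 12)
-469238 + 241*(72 + q(7)) = -469238 + 241*(72 + 12) = -469238 + 241*84 = -469238 + 20244 = -448994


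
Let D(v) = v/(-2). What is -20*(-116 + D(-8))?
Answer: 2240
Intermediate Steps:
D(v) = -v/2 (D(v) = v*(-½) = -v/2)
-20*(-116 + D(-8)) = -20*(-116 - ½*(-8)) = -20*(-116 + 4) = -20*(-112) = 2240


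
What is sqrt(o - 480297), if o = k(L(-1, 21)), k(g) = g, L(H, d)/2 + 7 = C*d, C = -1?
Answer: I*sqrt(480353) ≈ 693.08*I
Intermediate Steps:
L(H, d) = -14 - 2*d (L(H, d) = -14 + 2*(-d) = -14 - 2*d)
o = -56 (o = -14 - 2*21 = -14 - 42 = -56)
sqrt(o - 480297) = sqrt(-56 - 480297) = sqrt(-480353) = I*sqrt(480353)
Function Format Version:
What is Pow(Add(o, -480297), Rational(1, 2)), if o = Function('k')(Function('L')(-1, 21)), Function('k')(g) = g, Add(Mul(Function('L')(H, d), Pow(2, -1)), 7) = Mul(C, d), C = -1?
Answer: Mul(I, Pow(480353, Rational(1, 2))) ≈ Mul(693.08, I)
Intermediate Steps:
Function('L')(H, d) = Add(-14, Mul(-2, d)) (Function('L')(H, d) = Add(-14, Mul(2, Mul(-1, d))) = Add(-14, Mul(-2, d)))
o = -56 (o = Add(-14, Mul(-2, 21)) = Add(-14, -42) = -56)
Pow(Add(o, -480297), Rational(1, 2)) = Pow(Add(-56, -480297), Rational(1, 2)) = Pow(-480353, Rational(1, 2)) = Mul(I, Pow(480353, Rational(1, 2)))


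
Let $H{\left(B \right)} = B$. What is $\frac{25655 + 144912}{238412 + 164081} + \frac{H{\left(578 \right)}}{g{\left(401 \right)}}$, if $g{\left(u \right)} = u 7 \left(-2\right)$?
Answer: $\frac{51780156}{161399693} \approx 0.32082$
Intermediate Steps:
$g{\left(u \right)} = - 14 u$ ($g{\left(u \right)} = 7 u \left(-2\right) = - 14 u$)
$\frac{25655 + 144912}{238412 + 164081} + \frac{H{\left(578 \right)}}{g{\left(401 \right)}} = \frac{25655 + 144912}{238412 + 164081} + \frac{578}{\left(-14\right) 401} = \frac{170567}{402493} + \frac{578}{-5614} = 170567 \cdot \frac{1}{402493} + 578 \left(- \frac{1}{5614}\right) = \frac{170567}{402493} - \frac{289}{2807} = \frac{51780156}{161399693}$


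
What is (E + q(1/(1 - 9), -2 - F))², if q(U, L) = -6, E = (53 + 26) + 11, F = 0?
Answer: 7056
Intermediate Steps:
E = 90 (E = 79 + 11 = 90)
(E + q(1/(1 - 9), -2 - F))² = (90 - 6)² = 84² = 7056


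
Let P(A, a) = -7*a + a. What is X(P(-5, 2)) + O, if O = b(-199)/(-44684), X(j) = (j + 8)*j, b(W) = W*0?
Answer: 48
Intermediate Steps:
b(W) = 0
P(A, a) = -6*a
X(j) = j*(8 + j) (X(j) = (8 + j)*j = j*(8 + j))
O = 0 (O = 0/(-44684) = 0*(-1/44684) = 0)
X(P(-5, 2)) + O = (-6*2)*(8 - 6*2) + 0 = -12*(8 - 12) + 0 = -12*(-4) + 0 = 48 + 0 = 48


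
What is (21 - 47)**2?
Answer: 676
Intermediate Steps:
(21 - 47)**2 = (-26)**2 = 676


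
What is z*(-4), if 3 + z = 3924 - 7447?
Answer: 14104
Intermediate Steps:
z = -3526 (z = -3 + (3924 - 7447) = -3 - 3523 = -3526)
z*(-4) = -3526*(-4) = 14104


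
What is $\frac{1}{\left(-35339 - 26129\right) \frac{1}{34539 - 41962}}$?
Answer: $\frac{7423}{61468} \approx 0.12076$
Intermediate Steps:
$\frac{1}{\left(-35339 - 26129\right) \frac{1}{34539 - 41962}} = \frac{1}{\left(-61468\right) \frac{1}{-7423}} = \frac{1}{\left(-61468\right) \left(- \frac{1}{7423}\right)} = \frac{1}{\frac{61468}{7423}} = \frac{7423}{61468}$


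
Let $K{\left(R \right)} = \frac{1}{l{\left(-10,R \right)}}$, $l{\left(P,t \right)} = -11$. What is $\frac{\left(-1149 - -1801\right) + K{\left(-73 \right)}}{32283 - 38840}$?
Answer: $- \frac{7171}{72127} \approx -0.099422$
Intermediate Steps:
$K{\left(R \right)} = - \frac{1}{11}$ ($K{\left(R \right)} = \frac{1}{-11} = - \frac{1}{11}$)
$\frac{\left(-1149 - -1801\right) + K{\left(-73 \right)}}{32283 - 38840} = \frac{\left(-1149 - -1801\right) - \frac{1}{11}}{32283 - 38840} = \frac{\left(-1149 + 1801\right) - \frac{1}{11}}{-6557} = \left(652 - \frac{1}{11}\right) \left(- \frac{1}{6557}\right) = \frac{7171}{11} \left(- \frac{1}{6557}\right) = - \frac{7171}{72127}$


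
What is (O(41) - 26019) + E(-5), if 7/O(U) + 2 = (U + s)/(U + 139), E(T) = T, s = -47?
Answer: -1587674/61 ≈ -26027.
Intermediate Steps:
O(U) = 7/(-2 + (-47 + U)/(139 + U)) (O(U) = 7/(-2 + (U - 47)/(U + 139)) = 7/(-2 + (-47 + U)/(139 + U)))
(O(41) - 26019) + E(-5) = (7*(-139 - 1*41)/(325 + 41) - 26019) - 5 = (7*(-139 - 41)/366 - 26019) - 5 = (7*(1/366)*(-180) - 26019) - 5 = (-210/61 - 26019) - 5 = -1587369/61 - 5 = -1587674/61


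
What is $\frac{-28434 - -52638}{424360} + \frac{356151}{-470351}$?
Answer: $- \frac{34937965689}{49899537590} \approx -0.70017$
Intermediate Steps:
$\frac{-28434 - -52638}{424360} + \frac{356151}{-470351} = \left(-28434 + 52638\right) \frac{1}{424360} + 356151 \left(- \frac{1}{470351}\right) = 24204 \cdot \frac{1}{424360} - \frac{356151}{470351} = \frac{6051}{106090} - \frac{356151}{470351} = - \frac{34937965689}{49899537590}$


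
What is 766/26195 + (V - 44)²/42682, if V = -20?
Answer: 69994566/559027495 ≈ 0.12521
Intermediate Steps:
766/26195 + (V - 44)²/42682 = 766/26195 + (-20 - 44)²/42682 = 766*(1/26195) + (-64)²*(1/42682) = 766/26195 + 4096*(1/42682) = 766/26195 + 2048/21341 = 69994566/559027495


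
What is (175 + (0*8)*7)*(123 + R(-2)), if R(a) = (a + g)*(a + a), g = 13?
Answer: 13825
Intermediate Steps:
R(a) = 2*a*(13 + a) (R(a) = (a + 13)*(a + a) = (13 + a)*(2*a) = 2*a*(13 + a))
(175 + (0*8)*7)*(123 + R(-2)) = (175 + (0*8)*7)*(123 + 2*(-2)*(13 - 2)) = (175 + 0*7)*(123 + 2*(-2)*11) = (175 + 0)*(123 - 44) = 175*79 = 13825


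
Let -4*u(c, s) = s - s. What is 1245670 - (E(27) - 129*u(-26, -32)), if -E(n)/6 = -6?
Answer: 1245634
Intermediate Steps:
u(c, s) = 0 (u(c, s) = -(s - s)/4 = -¼*0 = 0)
E(n) = 36 (E(n) = -6*(-6) = 36)
1245670 - (E(27) - 129*u(-26, -32)) = 1245670 - (36 - 129*0) = 1245670 - (36 + 0) = 1245670 - 1*36 = 1245670 - 36 = 1245634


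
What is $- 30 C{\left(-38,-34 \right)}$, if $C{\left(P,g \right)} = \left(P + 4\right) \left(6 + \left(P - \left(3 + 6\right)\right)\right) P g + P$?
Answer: $-54030300$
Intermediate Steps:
$C{\left(P,g \right)} = P + P g \left(-3 + P\right) \left(4 + P\right)$ ($C{\left(P,g \right)} = \left(4 + P\right) \left(6 + \left(P - 9\right)\right) P g + P = \left(4 + P\right) \left(6 + \left(-9 + P\right)\right) P g + P = \left(4 + P\right) \left(-3 + P\right) P g + P = \left(-3 + P\right) \left(4 + P\right) P g + P = P \left(-3 + P\right) \left(4 + P\right) g + P = P g \left(-3 + P\right) \left(4 + P\right) + P = P + P g \left(-3 + P\right) \left(4 + P\right)$)
$- 30 C{\left(-38,-34 \right)} = - 30 \left(- 38 \left(1 - -408 - -1292 - 34 \left(-38\right)^{2}\right)\right) = - 30 \left(- 38 \left(1 + 408 + 1292 - 49096\right)\right) = - 30 \left(\left(-38\right) \left(-47395\right)\right) = \left(-30\right) 1801010 = -54030300$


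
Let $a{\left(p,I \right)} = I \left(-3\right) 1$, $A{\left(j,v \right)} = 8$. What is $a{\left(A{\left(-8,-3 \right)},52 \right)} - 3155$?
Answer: $-3311$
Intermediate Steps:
$a{\left(p,I \right)} = - 3 I$ ($a{\left(p,I \right)} = - 3 I 1 = - 3 I$)
$a{\left(A{\left(-8,-3 \right)},52 \right)} - 3155 = \left(-3\right) 52 - 3155 = -156 - 3155 = -3311$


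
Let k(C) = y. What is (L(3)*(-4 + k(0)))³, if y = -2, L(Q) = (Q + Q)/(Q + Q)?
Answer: -216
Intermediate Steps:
L(Q) = 1 (L(Q) = (2*Q)/((2*Q)) = (2*Q)*(1/(2*Q)) = 1)
k(C) = -2
(L(3)*(-4 + k(0)))³ = (1*(-4 - 2))³ = (1*(-6))³ = (-6)³ = -216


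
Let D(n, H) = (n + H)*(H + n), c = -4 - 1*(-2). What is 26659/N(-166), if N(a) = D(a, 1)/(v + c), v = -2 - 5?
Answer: -26659/3025 ≈ -8.8129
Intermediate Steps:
v = -7
c = -2 (c = -4 + 2 = -2)
D(n, H) = (H + n)² (D(n, H) = (H + n)*(H + n) = (H + n)²)
N(a) = -(1 + a)²/9 (N(a) = (1 + a)²/(-7 - 2) = (1 + a)²/(-9) = -(1 + a)²/9)
26659/N(-166) = 26659/((-(1 - 166)²/9)) = 26659/((-⅑*(-165)²)) = 26659/((-⅑*27225)) = 26659/(-3025) = 26659*(-1/3025) = -26659/3025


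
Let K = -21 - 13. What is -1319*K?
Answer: 44846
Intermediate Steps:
K = -34
-1319*K = -1319*(-34) = 44846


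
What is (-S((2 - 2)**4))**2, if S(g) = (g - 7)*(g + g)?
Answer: 0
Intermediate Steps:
S(g) = 2*g*(-7 + g) (S(g) = (-7 + g)*(2*g) = 2*g*(-7 + g))
(-S((2 - 2)**4))**2 = (-2*(2 - 2)**4*(-7 + (2 - 2)**4))**2 = (-2*0**4*(-7 + 0**4))**2 = (-2*0*(-7 + 0))**2 = (-2*0*(-7))**2 = (-1*0)**2 = 0**2 = 0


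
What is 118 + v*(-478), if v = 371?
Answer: -177220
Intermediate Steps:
118 + v*(-478) = 118 + 371*(-478) = 118 - 177338 = -177220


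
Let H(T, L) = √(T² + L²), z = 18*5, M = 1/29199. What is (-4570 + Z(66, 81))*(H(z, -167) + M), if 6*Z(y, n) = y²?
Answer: -3844/29199 - 3844*√35989 ≈ -7.2924e+5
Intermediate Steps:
M = 1/29199 ≈ 3.4248e-5
Z(y, n) = y²/6
z = 90
H(T, L) = √(L² + T²)
(-4570 + Z(66, 81))*(H(z, -167) + M) = (-4570 + (⅙)*66²)*(√((-167)² + 90²) + 1/29199) = (-4570 + (⅙)*4356)*(√(27889 + 8100) + 1/29199) = (-4570 + 726)*(√35989 + 1/29199) = -3844*(1/29199 + √35989) = -3844/29199 - 3844*√35989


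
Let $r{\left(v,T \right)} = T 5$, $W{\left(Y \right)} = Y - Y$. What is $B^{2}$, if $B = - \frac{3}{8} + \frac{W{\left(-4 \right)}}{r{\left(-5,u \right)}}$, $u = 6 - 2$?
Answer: $\frac{9}{64} \approx 0.14063$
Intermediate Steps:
$W{\left(Y \right)} = 0$
$u = 4$
$r{\left(v,T \right)} = 5 T$
$B = - \frac{3}{8}$ ($B = - \frac{3}{8} + \frac{0}{5 \cdot 4} = \left(-3\right) \frac{1}{8} + \frac{0}{20} = - \frac{3}{8} + 0 \cdot \frac{1}{20} = - \frac{3}{8} + 0 = - \frac{3}{8} \approx -0.375$)
$B^{2} = \left(- \frac{3}{8}\right)^{2} = \frac{9}{64}$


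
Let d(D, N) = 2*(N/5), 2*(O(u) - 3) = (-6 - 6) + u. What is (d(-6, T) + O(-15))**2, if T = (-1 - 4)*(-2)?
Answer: 169/4 ≈ 42.250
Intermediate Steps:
T = 10 (T = -5*(-2) = 10)
O(u) = -3 + u/2 (O(u) = 3 + ((-6 - 6) + u)/2 = 3 + (-12 + u)/2 = 3 + (-6 + u/2) = -3 + u/2)
d(D, N) = 2*N/5 (d(D, N) = 2*(N*(1/5)) = 2*(N/5) = 2*N/5)
(d(-6, T) + O(-15))**2 = ((2/5)*10 + (-3 + (1/2)*(-15)))**2 = (4 + (-3 - 15/2))**2 = (4 - 21/2)**2 = (-13/2)**2 = 169/4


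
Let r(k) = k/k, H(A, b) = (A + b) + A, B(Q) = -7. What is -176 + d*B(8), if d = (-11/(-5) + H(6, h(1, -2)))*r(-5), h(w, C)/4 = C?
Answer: -1097/5 ≈ -219.40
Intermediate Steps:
h(w, C) = 4*C
H(A, b) = b + 2*A
r(k) = 1
d = 31/5 (d = (-11/(-5) + (4*(-2) + 2*6))*1 = (-11*(-⅕) + (-8 + 12))*1 = (11/5 + 4)*1 = (31/5)*1 = 31/5 ≈ 6.2000)
-176 + d*B(8) = -176 + (31/5)*(-7) = -176 - 217/5 = -1097/5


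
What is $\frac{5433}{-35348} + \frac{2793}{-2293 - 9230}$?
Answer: $- \frac{53777141}{135771668} \approx -0.39609$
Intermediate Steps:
$\frac{5433}{-35348} + \frac{2793}{-2293 - 9230} = 5433 \left(- \frac{1}{35348}\right) + \frac{2793}{-2293 - 9230} = - \frac{5433}{35348} + \frac{2793}{-11523} = - \frac{5433}{35348} + 2793 \left(- \frac{1}{11523}\right) = - \frac{5433}{35348} - \frac{931}{3841} = - \frac{53777141}{135771668}$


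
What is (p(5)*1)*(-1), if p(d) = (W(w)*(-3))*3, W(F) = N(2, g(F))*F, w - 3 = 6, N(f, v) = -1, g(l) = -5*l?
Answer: -81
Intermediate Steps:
w = 9 (w = 3 + 6 = 9)
W(F) = -F
p(d) = 81 (p(d) = (-1*9*(-3))*3 = -9*(-3)*3 = 27*3 = 81)
(p(5)*1)*(-1) = (81*1)*(-1) = 81*(-1) = -81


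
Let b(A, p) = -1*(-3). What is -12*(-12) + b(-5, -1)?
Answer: 147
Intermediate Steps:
b(A, p) = 3
-12*(-12) + b(-5, -1) = -12*(-12) + 3 = 144 + 3 = 147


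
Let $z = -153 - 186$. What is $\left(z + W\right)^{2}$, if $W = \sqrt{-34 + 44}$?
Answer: $\left(339 - \sqrt{10}\right)^{2} \approx 1.1279 \cdot 10^{5}$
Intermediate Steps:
$z = -339$
$W = \sqrt{10} \approx 3.1623$
$\left(z + W\right)^{2} = \left(-339 + \sqrt{10}\right)^{2}$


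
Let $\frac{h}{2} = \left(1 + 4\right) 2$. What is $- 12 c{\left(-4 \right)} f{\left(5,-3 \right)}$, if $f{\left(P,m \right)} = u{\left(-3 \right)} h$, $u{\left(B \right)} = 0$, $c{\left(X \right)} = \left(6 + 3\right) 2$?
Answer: $0$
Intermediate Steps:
$c{\left(X \right)} = 18$ ($c{\left(X \right)} = 9 \cdot 2 = 18$)
$h = 20$ ($h = 2 \left(1 + 4\right) 2 = 2 \cdot 5 \cdot 2 = 2 \cdot 10 = 20$)
$f{\left(P,m \right)} = 0$ ($f{\left(P,m \right)} = 0 \cdot 20 = 0$)
$- 12 c{\left(-4 \right)} f{\left(5,-3 \right)} = \left(-12\right) 18 \cdot 0 = \left(-216\right) 0 = 0$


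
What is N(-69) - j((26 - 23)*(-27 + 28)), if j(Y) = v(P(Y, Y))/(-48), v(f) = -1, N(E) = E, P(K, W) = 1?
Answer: -3313/48 ≈ -69.021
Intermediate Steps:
j(Y) = 1/48 (j(Y) = -1/(-48) = -1*(-1/48) = 1/48)
N(-69) - j((26 - 23)*(-27 + 28)) = -69 - 1*1/48 = -69 - 1/48 = -3313/48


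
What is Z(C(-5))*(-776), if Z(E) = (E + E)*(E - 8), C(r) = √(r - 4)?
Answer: 13968 + 37248*I ≈ 13968.0 + 37248.0*I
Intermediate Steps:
C(r) = √(-4 + r)
Z(E) = 2*E*(-8 + E) (Z(E) = (2*E)*(-8 + E) = 2*E*(-8 + E))
Z(C(-5))*(-776) = (2*√(-4 - 5)*(-8 + √(-4 - 5)))*(-776) = (2*√(-9)*(-8 + √(-9)))*(-776) = (2*(3*I)*(-8 + 3*I))*(-776) = (6*I*(-8 + 3*I))*(-776) = -4656*I*(-8 + 3*I)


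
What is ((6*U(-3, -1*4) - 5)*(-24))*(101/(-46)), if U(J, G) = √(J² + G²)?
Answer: 30300/23 ≈ 1317.4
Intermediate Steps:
U(J, G) = √(G² + J²)
((6*U(-3, -1*4) - 5)*(-24))*(101/(-46)) = ((6*√((-1*4)² + (-3)²) - 5)*(-24))*(101/(-46)) = ((6*√((-4)² + 9) - 5)*(-24))*(101*(-1/46)) = ((6*√(16 + 9) - 5)*(-24))*(-101/46) = ((6*√25 - 5)*(-24))*(-101/46) = ((6*5 - 5)*(-24))*(-101/46) = ((30 - 5)*(-24))*(-101/46) = (25*(-24))*(-101/46) = -600*(-101/46) = 30300/23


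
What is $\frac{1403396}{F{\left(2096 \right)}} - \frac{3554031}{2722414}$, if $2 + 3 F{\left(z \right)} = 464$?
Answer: $\frac{1910038798585}{209625878} \approx 9111.7$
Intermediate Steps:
$F{\left(z \right)} = 154$ ($F{\left(z \right)} = - \frac{2}{3} + \frac{1}{3} \cdot 464 = - \frac{2}{3} + \frac{464}{3} = 154$)
$\frac{1403396}{F{\left(2096 \right)}} - \frac{3554031}{2722414} = \frac{1403396}{154} - \frac{3554031}{2722414} = 1403396 \cdot \frac{1}{154} - \frac{3554031}{2722414} = \frac{701698}{77} - \frac{3554031}{2722414} = \frac{1910038798585}{209625878}$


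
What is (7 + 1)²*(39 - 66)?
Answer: -1728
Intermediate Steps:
(7 + 1)²*(39 - 66) = 8²*(-27) = 64*(-27) = -1728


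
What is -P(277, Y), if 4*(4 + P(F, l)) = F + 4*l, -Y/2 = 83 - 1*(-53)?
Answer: 827/4 ≈ 206.75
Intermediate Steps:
Y = -272 (Y = -2*(83 - 1*(-53)) = -2*(83 + 53) = -2*136 = -272)
P(F, l) = -4 + l + F/4 (P(F, l) = -4 + (F + 4*l)/4 = -4 + (l + F/4) = -4 + l + F/4)
-P(277, Y) = -(-4 - 272 + (¼)*277) = -(-4 - 272 + 277/4) = -1*(-827/4) = 827/4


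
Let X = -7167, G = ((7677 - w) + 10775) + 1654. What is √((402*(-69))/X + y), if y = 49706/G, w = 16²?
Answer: √143346511694911/4742165 ≈ 2.5247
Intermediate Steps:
w = 256
G = 19850 (G = ((7677 - 1*256) + 10775) + 1654 = ((7677 - 256) + 10775) + 1654 = (7421 + 10775) + 1654 = 18196 + 1654 = 19850)
y = 24853/9925 (y = 49706/19850 = 49706*(1/19850) = 24853/9925 ≈ 2.5041)
√((402*(-69))/X + y) = √((402*(-69))/(-7167) + 24853/9925) = √(-27738*(-1/7167) + 24853/9925) = √(9246/2389 + 24853/9925) = √(151140367/23710825) = √143346511694911/4742165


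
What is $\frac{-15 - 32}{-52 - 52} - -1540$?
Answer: $\frac{160207}{104} \approx 1540.5$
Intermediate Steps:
$\frac{-15 - 32}{-52 - 52} - -1540 = - \frac{47}{-104} + 1540 = \left(-47\right) \left(- \frac{1}{104}\right) + 1540 = \frac{47}{104} + 1540 = \frac{160207}{104}$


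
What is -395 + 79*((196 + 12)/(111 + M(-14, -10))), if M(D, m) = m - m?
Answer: -27413/111 ≈ -246.96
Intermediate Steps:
M(D, m) = 0
-395 + 79*((196 + 12)/(111 + M(-14, -10))) = -395 + 79*((196 + 12)/(111 + 0)) = -395 + 79*(208/111) = -395 + 16432/111 = -27413/111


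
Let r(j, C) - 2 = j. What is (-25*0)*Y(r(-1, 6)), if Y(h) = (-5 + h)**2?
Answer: 0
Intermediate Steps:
r(j, C) = 2 + j
(-25*0)*Y(r(-1, 6)) = (-25*0)*(-5 + (2 - 1))**2 = 0*(-5 + 1)**2 = 0*(-4)**2 = 0*16 = 0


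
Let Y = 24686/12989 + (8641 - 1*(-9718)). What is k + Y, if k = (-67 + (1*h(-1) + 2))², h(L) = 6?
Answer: 283704446/12989 ≈ 21842.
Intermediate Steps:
Y = 238489737/12989 (Y = 24686*(1/12989) + (8641 + 9718) = 24686/12989 + 18359 = 238489737/12989 ≈ 18361.)
k = 3481 (k = (-67 + (1*6 + 2))² = (-67 + (6 + 2))² = (-67 + 8)² = (-59)² = 3481)
k + Y = 3481 + 238489737/12989 = 283704446/12989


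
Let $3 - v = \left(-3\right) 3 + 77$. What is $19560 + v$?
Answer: $19495$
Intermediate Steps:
$v = -65$ ($v = 3 - \left(\left(-3\right) 3 + 77\right) = 3 - \left(-9 + 77\right) = 3 - 68 = -65$)
$19560 + v = 19560 - 65 = 19495$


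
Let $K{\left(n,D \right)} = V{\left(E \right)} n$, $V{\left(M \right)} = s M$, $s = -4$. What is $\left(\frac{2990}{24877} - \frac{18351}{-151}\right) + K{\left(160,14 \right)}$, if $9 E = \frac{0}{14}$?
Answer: $\frac{456969317}{3756427} \approx 121.65$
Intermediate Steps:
$E = 0$ ($E = \frac{0 \cdot \frac{1}{14}}{9} = \frac{1}{9} \cdot 0 = 0$)
$V{\left(M \right)} = - 4 M$
$K{\left(n,D \right)} = 0$ ($K{\left(n,D \right)} = \left(-4\right) 0 n = 0 n = 0$)
$\left(\frac{2990}{24877} - \frac{18351}{-151}\right) + K{\left(160,14 \right)} = \left(\frac{2990}{24877} - \frac{18351}{-151}\right) + 0 = \left(2990 \cdot \frac{1}{24877} - - \frac{18351}{151}\right) + 0 = \left(\frac{2990}{24877} + \frac{18351}{151}\right) + 0 = \frac{456969317}{3756427} + 0 = \frac{456969317}{3756427}$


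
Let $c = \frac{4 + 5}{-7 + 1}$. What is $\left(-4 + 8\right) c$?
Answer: $-6$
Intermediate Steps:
$c = - \frac{3}{2}$ ($c = \frac{9}{-6} = 9 \left(- \frac{1}{6}\right) = - \frac{3}{2} \approx -1.5$)
$\left(-4 + 8\right) c = \left(-4 + 8\right) \left(- \frac{3}{2}\right) = 4 \left(- \frac{3}{2}\right) = -6$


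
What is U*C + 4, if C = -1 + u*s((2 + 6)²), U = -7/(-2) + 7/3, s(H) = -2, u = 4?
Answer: -97/2 ≈ -48.500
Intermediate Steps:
U = 35/6 (U = -7*(-½) + 7*(⅓) = 7/2 + 7/3 = 35/6 ≈ 5.8333)
C = -9 (C = -1 + 4*(-2) = -1 - 8 = -9)
U*C + 4 = (35/6)*(-9) + 4 = -105/2 + 4 = -97/2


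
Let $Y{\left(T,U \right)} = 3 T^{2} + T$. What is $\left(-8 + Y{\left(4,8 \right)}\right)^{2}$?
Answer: $1936$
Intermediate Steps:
$Y{\left(T,U \right)} = T + 3 T^{2}$
$\left(-8 + Y{\left(4,8 \right)}\right)^{2} = \left(-8 + 4 \left(1 + 3 \cdot 4\right)\right)^{2} = \left(-8 + 4 \left(1 + 12\right)\right)^{2} = \left(-8 + 4 \cdot 13\right)^{2} = \left(-8 + 52\right)^{2} = 44^{2} = 1936$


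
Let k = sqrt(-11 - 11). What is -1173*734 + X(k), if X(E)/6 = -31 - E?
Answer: -861168 - 6*I*sqrt(22) ≈ -8.6117e+5 - 28.142*I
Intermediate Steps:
k = I*sqrt(22) (k = sqrt(-22) = I*sqrt(22) ≈ 4.6904*I)
X(E) = -186 - 6*E (X(E) = 6*(-31 - E) = -186 - 6*E)
-1173*734 + X(k) = -1173*734 + (-186 - 6*I*sqrt(22)) = -860982 + (-186 - 6*I*sqrt(22)) = -861168 - 6*I*sqrt(22)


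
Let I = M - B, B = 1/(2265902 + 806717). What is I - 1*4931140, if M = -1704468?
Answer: -20388695217353/3072619 ≈ -6.6356e+6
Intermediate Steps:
B = 1/3072619 ≈ 3.2546e-7
I = -5237180761693/3072619 (I = -1704468 - 1*1/3072619 = -1704468 - 1/3072619 = -5237180761693/3072619 ≈ -1.7045e+6)
I - 1*4931140 = -5237180761693/3072619 - 1*4931140 = -5237180761693/3072619 - 4931140 = -20388695217353/3072619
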